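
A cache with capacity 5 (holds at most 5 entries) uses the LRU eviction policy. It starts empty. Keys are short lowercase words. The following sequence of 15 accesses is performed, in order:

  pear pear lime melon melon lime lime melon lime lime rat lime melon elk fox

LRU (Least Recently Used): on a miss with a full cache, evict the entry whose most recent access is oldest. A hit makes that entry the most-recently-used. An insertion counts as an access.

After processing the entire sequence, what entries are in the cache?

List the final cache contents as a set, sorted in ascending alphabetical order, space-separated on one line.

LRU simulation (capacity=5):
  1. access pear: MISS. Cache (LRU->MRU): [pear]
  2. access pear: HIT. Cache (LRU->MRU): [pear]
  3. access lime: MISS. Cache (LRU->MRU): [pear lime]
  4. access melon: MISS. Cache (LRU->MRU): [pear lime melon]
  5. access melon: HIT. Cache (LRU->MRU): [pear lime melon]
  6. access lime: HIT. Cache (LRU->MRU): [pear melon lime]
  7. access lime: HIT. Cache (LRU->MRU): [pear melon lime]
  8. access melon: HIT. Cache (LRU->MRU): [pear lime melon]
  9. access lime: HIT. Cache (LRU->MRU): [pear melon lime]
  10. access lime: HIT. Cache (LRU->MRU): [pear melon lime]
  11. access rat: MISS. Cache (LRU->MRU): [pear melon lime rat]
  12. access lime: HIT. Cache (LRU->MRU): [pear melon rat lime]
  13. access melon: HIT. Cache (LRU->MRU): [pear rat lime melon]
  14. access elk: MISS. Cache (LRU->MRU): [pear rat lime melon elk]
  15. access fox: MISS, evict pear. Cache (LRU->MRU): [rat lime melon elk fox]
Total: 9 hits, 6 misses, 1 evictions

Answer: elk fox lime melon rat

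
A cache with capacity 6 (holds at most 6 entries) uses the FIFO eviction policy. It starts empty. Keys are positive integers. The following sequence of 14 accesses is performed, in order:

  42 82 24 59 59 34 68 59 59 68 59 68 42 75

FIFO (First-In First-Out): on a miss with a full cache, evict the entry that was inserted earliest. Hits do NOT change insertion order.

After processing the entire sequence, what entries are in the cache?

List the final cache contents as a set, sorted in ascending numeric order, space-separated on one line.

FIFO simulation (capacity=6):
  1. access 42: MISS. Cache (old->new): [42]
  2. access 82: MISS. Cache (old->new): [42 82]
  3. access 24: MISS. Cache (old->new): [42 82 24]
  4. access 59: MISS. Cache (old->new): [42 82 24 59]
  5. access 59: HIT. Cache (old->new): [42 82 24 59]
  6. access 34: MISS. Cache (old->new): [42 82 24 59 34]
  7. access 68: MISS. Cache (old->new): [42 82 24 59 34 68]
  8. access 59: HIT. Cache (old->new): [42 82 24 59 34 68]
  9. access 59: HIT. Cache (old->new): [42 82 24 59 34 68]
  10. access 68: HIT. Cache (old->new): [42 82 24 59 34 68]
  11. access 59: HIT. Cache (old->new): [42 82 24 59 34 68]
  12. access 68: HIT. Cache (old->new): [42 82 24 59 34 68]
  13. access 42: HIT. Cache (old->new): [42 82 24 59 34 68]
  14. access 75: MISS, evict 42. Cache (old->new): [82 24 59 34 68 75]
Total: 7 hits, 7 misses, 1 evictions

Answer: 24 34 59 68 75 82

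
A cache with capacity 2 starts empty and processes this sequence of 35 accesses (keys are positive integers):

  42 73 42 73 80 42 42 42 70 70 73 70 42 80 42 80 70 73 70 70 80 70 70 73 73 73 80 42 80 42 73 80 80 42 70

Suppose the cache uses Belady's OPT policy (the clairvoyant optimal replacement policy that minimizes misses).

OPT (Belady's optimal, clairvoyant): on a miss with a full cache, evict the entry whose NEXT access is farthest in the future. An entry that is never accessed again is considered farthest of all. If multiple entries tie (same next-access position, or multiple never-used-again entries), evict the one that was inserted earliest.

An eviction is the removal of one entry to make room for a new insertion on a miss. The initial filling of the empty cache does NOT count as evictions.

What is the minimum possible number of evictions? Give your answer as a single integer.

OPT (Belady) simulation (capacity=2):
  1. access 42: MISS. Cache: [42]
  2. access 73: MISS. Cache: [42 73]
  3. access 42: HIT. Next use of 42: step 6. Cache: [42 73]
  4. access 73: HIT. Next use of 73: step 11. Cache: [42 73]
  5. access 80: MISS, evict 73 (next use: step 11). Cache: [42 80]
  6. access 42: HIT. Next use of 42: step 7. Cache: [42 80]
  7. access 42: HIT. Next use of 42: step 8. Cache: [42 80]
  8. access 42: HIT. Next use of 42: step 13. Cache: [42 80]
  9. access 70: MISS, evict 80 (next use: step 14). Cache: [42 70]
  10. access 70: HIT. Next use of 70: step 12. Cache: [42 70]
  11. access 73: MISS, evict 42 (next use: step 13). Cache: [70 73]
  12. access 70: HIT. Next use of 70: step 17. Cache: [70 73]
  13. access 42: MISS, evict 73 (next use: step 18). Cache: [70 42]
  14. access 80: MISS, evict 70 (next use: step 17). Cache: [42 80]
  15. access 42: HIT. Next use of 42: step 28. Cache: [42 80]
  16. access 80: HIT. Next use of 80: step 21. Cache: [42 80]
  17. access 70: MISS, evict 42 (next use: step 28). Cache: [80 70]
  18. access 73: MISS, evict 80 (next use: step 21). Cache: [70 73]
  19. access 70: HIT. Next use of 70: step 20. Cache: [70 73]
  20. access 70: HIT. Next use of 70: step 22. Cache: [70 73]
  21. access 80: MISS, evict 73 (next use: step 24). Cache: [70 80]
  22. access 70: HIT. Next use of 70: step 23. Cache: [70 80]
  23. access 70: HIT. Next use of 70: step 35. Cache: [70 80]
  24. access 73: MISS, evict 70 (next use: step 35). Cache: [80 73]
  25. access 73: HIT. Next use of 73: step 26. Cache: [80 73]
  26. access 73: HIT. Next use of 73: step 31. Cache: [80 73]
  27. access 80: HIT. Next use of 80: step 29. Cache: [80 73]
  28. access 42: MISS, evict 73 (next use: step 31). Cache: [80 42]
  29. access 80: HIT. Next use of 80: step 32. Cache: [80 42]
  30. access 42: HIT. Next use of 42: step 34. Cache: [80 42]
  31. access 73: MISS, evict 42 (next use: step 34). Cache: [80 73]
  32. access 80: HIT. Next use of 80: step 33. Cache: [80 73]
  33. access 80: HIT. Next use of 80: never. Cache: [80 73]
  34. access 42: MISS, evict 80 (next use: never). Cache: [73 42]
  35. access 70: MISS, evict 73 (next use: never). Cache: [42 70]
Total: 20 hits, 15 misses, 13 evictions

Answer: 13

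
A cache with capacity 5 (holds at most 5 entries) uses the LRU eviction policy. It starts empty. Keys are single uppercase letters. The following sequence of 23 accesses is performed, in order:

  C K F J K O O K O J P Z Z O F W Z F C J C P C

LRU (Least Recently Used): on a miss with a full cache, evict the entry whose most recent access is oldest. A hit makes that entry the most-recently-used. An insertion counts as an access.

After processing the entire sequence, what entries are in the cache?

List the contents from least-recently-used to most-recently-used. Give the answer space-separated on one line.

Answer: Z F J P C

Derivation:
LRU simulation (capacity=5):
  1. access C: MISS. Cache (LRU->MRU): [C]
  2. access K: MISS. Cache (LRU->MRU): [C K]
  3. access F: MISS. Cache (LRU->MRU): [C K F]
  4. access J: MISS. Cache (LRU->MRU): [C K F J]
  5. access K: HIT. Cache (LRU->MRU): [C F J K]
  6. access O: MISS. Cache (LRU->MRU): [C F J K O]
  7. access O: HIT. Cache (LRU->MRU): [C F J K O]
  8. access K: HIT. Cache (LRU->MRU): [C F J O K]
  9. access O: HIT. Cache (LRU->MRU): [C F J K O]
  10. access J: HIT. Cache (LRU->MRU): [C F K O J]
  11. access P: MISS, evict C. Cache (LRU->MRU): [F K O J P]
  12. access Z: MISS, evict F. Cache (LRU->MRU): [K O J P Z]
  13. access Z: HIT. Cache (LRU->MRU): [K O J P Z]
  14. access O: HIT. Cache (LRU->MRU): [K J P Z O]
  15. access F: MISS, evict K. Cache (LRU->MRU): [J P Z O F]
  16. access W: MISS, evict J. Cache (LRU->MRU): [P Z O F W]
  17. access Z: HIT. Cache (LRU->MRU): [P O F W Z]
  18. access F: HIT. Cache (LRU->MRU): [P O W Z F]
  19. access C: MISS, evict P. Cache (LRU->MRU): [O W Z F C]
  20. access J: MISS, evict O. Cache (LRU->MRU): [W Z F C J]
  21. access C: HIT. Cache (LRU->MRU): [W Z F J C]
  22. access P: MISS, evict W. Cache (LRU->MRU): [Z F J C P]
  23. access C: HIT. Cache (LRU->MRU): [Z F J P C]
Total: 11 hits, 12 misses, 7 evictions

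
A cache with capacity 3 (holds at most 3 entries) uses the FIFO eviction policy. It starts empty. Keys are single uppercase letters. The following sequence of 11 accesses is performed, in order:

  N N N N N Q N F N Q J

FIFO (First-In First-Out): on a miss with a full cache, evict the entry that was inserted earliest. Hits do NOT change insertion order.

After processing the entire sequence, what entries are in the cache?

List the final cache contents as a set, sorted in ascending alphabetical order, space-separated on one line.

Answer: F J Q

Derivation:
FIFO simulation (capacity=3):
  1. access N: MISS. Cache (old->new): [N]
  2. access N: HIT. Cache (old->new): [N]
  3. access N: HIT. Cache (old->new): [N]
  4. access N: HIT. Cache (old->new): [N]
  5. access N: HIT. Cache (old->new): [N]
  6. access Q: MISS. Cache (old->new): [N Q]
  7. access N: HIT. Cache (old->new): [N Q]
  8. access F: MISS. Cache (old->new): [N Q F]
  9. access N: HIT. Cache (old->new): [N Q F]
  10. access Q: HIT. Cache (old->new): [N Q F]
  11. access J: MISS, evict N. Cache (old->new): [Q F J]
Total: 7 hits, 4 misses, 1 evictions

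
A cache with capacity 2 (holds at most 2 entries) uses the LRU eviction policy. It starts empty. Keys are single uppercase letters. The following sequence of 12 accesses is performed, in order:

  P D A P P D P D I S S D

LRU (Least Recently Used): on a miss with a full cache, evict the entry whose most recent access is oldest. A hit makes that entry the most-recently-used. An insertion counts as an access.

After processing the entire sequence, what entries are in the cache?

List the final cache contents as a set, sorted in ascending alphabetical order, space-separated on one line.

LRU simulation (capacity=2):
  1. access P: MISS. Cache (LRU->MRU): [P]
  2. access D: MISS. Cache (LRU->MRU): [P D]
  3. access A: MISS, evict P. Cache (LRU->MRU): [D A]
  4. access P: MISS, evict D. Cache (LRU->MRU): [A P]
  5. access P: HIT. Cache (LRU->MRU): [A P]
  6. access D: MISS, evict A. Cache (LRU->MRU): [P D]
  7. access P: HIT. Cache (LRU->MRU): [D P]
  8. access D: HIT. Cache (LRU->MRU): [P D]
  9. access I: MISS, evict P. Cache (LRU->MRU): [D I]
  10. access S: MISS, evict D. Cache (LRU->MRU): [I S]
  11. access S: HIT. Cache (LRU->MRU): [I S]
  12. access D: MISS, evict I. Cache (LRU->MRU): [S D]
Total: 4 hits, 8 misses, 6 evictions

Answer: D S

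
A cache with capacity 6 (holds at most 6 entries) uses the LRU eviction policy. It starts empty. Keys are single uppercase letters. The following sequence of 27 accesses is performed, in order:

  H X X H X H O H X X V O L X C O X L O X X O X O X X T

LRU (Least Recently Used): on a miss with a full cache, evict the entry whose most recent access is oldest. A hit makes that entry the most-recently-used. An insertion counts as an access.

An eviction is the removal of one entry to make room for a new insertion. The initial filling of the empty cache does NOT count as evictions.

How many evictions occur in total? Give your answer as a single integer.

Answer: 1

Derivation:
LRU simulation (capacity=6):
  1. access H: MISS. Cache (LRU->MRU): [H]
  2. access X: MISS. Cache (LRU->MRU): [H X]
  3. access X: HIT. Cache (LRU->MRU): [H X]
  4. access H: HIT. Cache (LRU->MRU): [X H]
  5. access X: HIT. Cache (LRU->MRU): [H X]
  6. access H: HIT. Cache (LRU->MRU): [X H]
  7. access O: MISS. Cache (LRU->MRU): [X H O]
  8. access H: HIT. Cache (LRU->MRU): [X O H]
  9. access X: HIT. Cache (LRU->MRU): [O H X]
  10. access X: HIT. Cache (LRU->MRU): [O H X]
  11. access V: MISS. Cache (LRU->MRU): [O H X V]
  12. access O: HIT. Cache (LRU->MRU): [H X V O]
  13. access L: MISS. Cache (LRU->MRU): [H X V O L]
  14. access X: HIT. Cache (LRU->MRU): [H V O L X]
  15. access C: MISS. Cache (LRU->MRU): [H V O L X C]
  16. access O: HIT. Cache (LRU->MRU): [H V L X C O]
  17. access X: HIT. Cache (LRU->MRU): [H V L C O X]
  18. access L: HIT. Cache (LRU->MRU): [H V C O X L]
  19. access O: HIT. Cache (LRU->MRU): [H V C X L O]
  20. access X: HIT. Cache (LRU->MRU): [H V C L O X]
  21. access X: HIT. Cache (LRU->MRU): [H V C L O X]
  22. access O: HIT. Cache (LRU->MRU): [H V C L X O]
  23. access X: HIT. Cache (LRU->MRU): [H V C L O X]
  24. access O: HIT. Cache (LRU->MRU): [H V C L X O]
  25. access X: HIT. Cache (LRU->MRU): [H V C L O X]
  26. access X: HIT. Cache (LRU->MRU): [H V C L O X]
  27. access T: MISS, evict H. Cache (LRU->MRU): [V C L O X T]
Total: 20 hits, 7 misses, 1 evictions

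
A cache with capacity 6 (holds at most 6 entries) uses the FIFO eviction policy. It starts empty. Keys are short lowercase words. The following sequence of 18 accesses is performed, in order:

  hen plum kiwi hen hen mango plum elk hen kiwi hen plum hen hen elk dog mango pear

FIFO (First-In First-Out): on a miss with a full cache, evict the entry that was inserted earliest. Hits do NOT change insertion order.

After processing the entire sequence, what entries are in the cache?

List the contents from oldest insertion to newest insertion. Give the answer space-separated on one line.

FIFO simulation (capacity=6):
  1. access hen: MISS. Cache (old->new): [hen]
  2. access plum: MISS. Cache (old->new): [hen plum]
  3. access kiwi: MISS. Cache (old->new): [hen plum kiwi]
  4. access hen: HIT. Cache (old->new): [hen plum kiwi]
  5. access hen: HIT. Cache (old->new): [hen plum kiwi]
  6. access mango: MISS. Cache (old->new): [hen plum kiwi mango]
  7. access plum: HIT. Cache (old->new): [hen plum kiwi mango]
  8. access elk: MISS. Cache (old->new): [hen plum kiwi mango elk]
  9. access hen: HIT. Cache (old->new): [hen plum kiwi mango elk]
  10. access kiwi: HIT. Cache (old->new): [hen plum kiwi mango elk]
  11. access hen: HIT. Cache (old->new): [hen plum kiwi mango elk]
  12. access plum: HIT. Cache (old->new): [hen plum kiwi mango elk]
  13. access hen: HIT. Cache (old->new): [hen plum kiwi mango elk]
  14. access hen: HIT. Cache (old->new): [hen plum kiwi mango elk]
  15. access elk: HIT. Cache (old->new): [hen plum kiwi mango elk]
  16. access dog: MISS. Cache (old->new): [hen plum kiwi mango elk dog]
  17. access mango: HIT. Cache (old->new): [hen plum kiwi mango elk dog]
  18. access pear: MISS, evict hen. Cache (old->new): [plum kiwi mango elk dog pear]
Total: 11 hits, 7 misses, 1 evictions

Answer: plum kiwi mango elk dog pear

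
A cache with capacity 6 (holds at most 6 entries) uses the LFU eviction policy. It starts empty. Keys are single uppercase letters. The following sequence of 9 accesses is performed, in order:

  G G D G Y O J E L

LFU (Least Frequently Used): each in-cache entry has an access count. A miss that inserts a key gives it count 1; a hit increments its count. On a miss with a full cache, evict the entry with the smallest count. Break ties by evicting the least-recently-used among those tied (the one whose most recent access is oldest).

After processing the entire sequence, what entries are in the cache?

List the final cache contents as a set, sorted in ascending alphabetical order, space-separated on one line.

Answer: E G J L O Y

Derivation:
LFU simulation (capacity=6):
  1. access G: MISS. Cache: [G(c=1)]
  2. access G: HIT, count now 2. Cache: [G(c=2)]
  3. access D: MISS. Cache: [D(c=1) G(c=2)]
  4. access G: HIT, count now 3. Cache: [D(c=1) G(c=3)]
  5. access Y: MISS. Cache: [D(c=1) Y(c=1) G(c=3)]
  6. access O: MISS. Cache: [D(c=1) Y(c=1) O(c=1) G(c=3)]
  7. access J: MISS. Cache: [D(c=1) Y(c=1) O(c=1) J(c=1) G(c=3)]
  8. access E: MISS. Cache: [D(c=1) Y(c=1) O(c=1) J(c=1) E(c=1) G(c=3)]
  9. access L: MISS, evict D(c=1). Cache: [Y(c=1) O(c=1) J(c=1) E(c=1) L(c=1) G(c=3)]
Total: 2 hits, 7 misses, 1 evictions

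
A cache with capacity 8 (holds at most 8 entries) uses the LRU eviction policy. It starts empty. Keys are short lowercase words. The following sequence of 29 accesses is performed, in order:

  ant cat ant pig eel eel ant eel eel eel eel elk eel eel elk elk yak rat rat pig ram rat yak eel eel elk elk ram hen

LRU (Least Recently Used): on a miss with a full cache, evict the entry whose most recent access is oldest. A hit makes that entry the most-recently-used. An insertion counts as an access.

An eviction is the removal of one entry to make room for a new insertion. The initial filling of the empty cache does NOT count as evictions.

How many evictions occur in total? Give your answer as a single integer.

LRU simulation (capacity=8):
  1. access ant: MISS. Cache (LRU->MRU): [ant]
  2. access cat: MISS. Cache (LRU->MRU): [ant cat]
  3. access ant: HIT. Cache (LRU->MRU): [cat ant]
  4. access pig: MISS. Cache (LRU->MRU): [cat ant pig]
  5. access eel: MISS. Cache (LRU->MRU): [cat ant pig eel]
  6. access eel: HIT. Cache (LRU->MRU): [cat ant pig eel]
  7. access ant: HIT. Cache (LRU->MRU): [cat pig eel ant]
  8. access eel: HIT. Cache (LRU->MRU): [cat pig ant eel]
  9. access eel: HIT. Cache (LRU->MRU): [cat pig ant eel]
  10. access eel: HIT. Cache (LRU->MRU): [cat pig ant eel]
  11. access eel: HIT. Cache (LRU->MRU): [cat pig ant eel]
  12. access elk: MISS. Cache (LRU->MRU): [cat pig ant eel elk]
  13. access eel: HIT. Cache (LRU->MRU): [cat pig ant elk eel]
  14. access eel: HIT. Cache (LRU->MRU): [cat pig ant elk eel]
  15. access elk: HIT. Cache (LRU->MRU): [cat pig ant eel elk]
  16. access elk: HIT. Cache (LRU->MRU): [cat pig ant eel elk]
  17. access yak: MISS. Cache (LRU->MRU): [cat pig ant eel elk yak]
  18. access rat: MISS. Cache (LRU->MRU): [cat pig ant eel elk yak rat]
  19. access rat: HIT. Cache (LRU->MRU): [cat pig ant eel elk yak rat]
  20. access pig: HIT. Cache (LRU->MRU): [cat ant eel elk yak rat pig]
  21. access ram: MISS. Cache (LRU->MRU): [cat ant eel elk yak rat pig ram]
  22. access rat: HIT. Cache (LRU->MRU): [cat ant eel elk yak pig ram rat]
  23. access yak: HIT. Cache (LRU->MRU): [cat ant eel elk pig ram rat yak]
  24. access eel: HIT. Cache (LRU->MRU): [cat ant elk pig ram rat yak eel]
  25. access eel: HIT. Cache (LRU->MRU): [cat ant elk pig ram rat yak eel]
  26. access elk: HIT. Cache (LRU->MRU): [cat ant pig ram rat yak eel elk]
  27. access elk: HIT. Cache (LRU->MRU): [cat ant pig ram rat yak eel elk]
  28. access ram: HIT. Cache (LRU->MRU): [cat ant pig rat yak eel elk ram]
  29. access hen: MISS, evict cat. Cache (LRU->MRU): [ant pig rat yak eel elk ram hen]
Total: 20 hits, 9 misses, 1 evictions

Answer: 1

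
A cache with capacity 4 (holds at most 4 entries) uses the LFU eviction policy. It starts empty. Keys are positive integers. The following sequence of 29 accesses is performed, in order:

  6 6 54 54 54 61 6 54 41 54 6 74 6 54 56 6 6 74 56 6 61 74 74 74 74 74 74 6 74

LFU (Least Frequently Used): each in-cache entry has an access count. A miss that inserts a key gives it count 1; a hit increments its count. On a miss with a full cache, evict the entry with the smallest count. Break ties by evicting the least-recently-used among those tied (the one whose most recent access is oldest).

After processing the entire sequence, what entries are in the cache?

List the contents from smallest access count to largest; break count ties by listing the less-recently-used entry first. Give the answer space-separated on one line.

LFU simulation (capacity=4):
  1. access 6: MISS. Cache: [6(c=1)]
  2. access 6: HIT, count now 2. Cache: [6(c=2)]
  3. access 54: MISS. Cache: [54(c=1) 6(c=2)]
  4. access 54: HIT, count now 2. Cache: [6(c=2) 54(c=2)]
  5. access 54: HIT, count now 3. Cache: [6(c=2) 54(c=3)]
  6. access 61: MISS. Cache: [61(c=1) 6(c=2) 54(c=3)]
  7. access 6: HIT, count now 3. Cache: [61(c=1) 54(c=3) 6(c=3)]
  8. access 54: HIT, count now 4. Cache: [61(c=1) 6(c=3) 54(c=4)]
  9. access 41: MISS. Cache: [61(c=1) 41(c=1) 6(c=3) 54(c=4)]
  10. access 54: HIT, count now 5. Cache: [61(c=1) 41(c=1) 6(c=3) 54(c=5)]
  11. access 6: HIT, count now 4. Cache: [61(c=1) 41(c=1) 6(c=4) 54(c=5)]
  12. access 74: MISS, evict 61(c=1). Cache: [41(c=1) 74(c=1) 6(c=4) 54(c=5)]
  13. access 6: HIT, count now 5. Cache: [41(c=1) 74(c=1) 54(c=5) 6(c=5)]
  14. access 54: HIT, count now 6. Cache: [41(c=1) 74(c=1) 6(c=5) 54(c=6)]
  15. access 56: MISS, evict 41(c=1). Cache: [74(c=1) 56(c=1) 6(c=5) 54(c=6)]
  16. access 6: HIT, count now 6. Cache: [74(c=1) 56(c=1) 54(c=6) 6(c=6)]
  17. access 6: HIT, count now 7. Cache: [74(c=1) 56(c=1) 54(c=6) 6(c=7)]
  18. access 74: HIT, count now 2. Cache: [56(c=1) 74(c=2) 54(c=6) 6(c=7)]
  19. access 56: HIT, count now 2. Cache: [74(c=2) 56(c=2) 54(c=6) 6(c=7)]
  20. access 6: HIT, count now 8. Cache: [74(c=2) 56(c=2) 54(c=6) 6(c=8)]
  21. access 61: MISS, evict 74(c=2). Cache: [61(c=1) 56(c=2) 54(c=6) 6(c=8)]
  22. access 74: MISS, evict 61(c=1). Cache: [74(c=1) 56(c=2) 54(c=6) 6(c=8)]
  23. access 74: HIT, count now 2. Cache: [56(c=2) 74(c=2) 54(c=6) 6(c=8)]
  24. access 74: HIT, count now 3. Cache: [56(c=2) 74(c=3) 54(c=6) 6(c=8)]
  25. access 74: HIT, count now 4. Cache: [56(c=2) 74(c=4) 54(c=6) 6(c=8)]
  26. access 74: HIT, count now 5. Cache: [56(c=2) 74(c=5) 54(c=6) 6(c=8)]
  27. access 74: HIT, count now 6. Cache: [56(c=2) 54(c=6) 74(c=6) 6(c=8)]
  28. access 6: HIT, count now 9. Cache: [56(c=2) 54(c=6) 74(c=6) 6(c=9)]
  29. access 74: HIT, count now 7. Cache: [56(c=2) 54(c=6) 74(c=7) 6(c=9)]
Total: 21 hits, 8 misses, 4 evictions

Answer: 56 54 74 6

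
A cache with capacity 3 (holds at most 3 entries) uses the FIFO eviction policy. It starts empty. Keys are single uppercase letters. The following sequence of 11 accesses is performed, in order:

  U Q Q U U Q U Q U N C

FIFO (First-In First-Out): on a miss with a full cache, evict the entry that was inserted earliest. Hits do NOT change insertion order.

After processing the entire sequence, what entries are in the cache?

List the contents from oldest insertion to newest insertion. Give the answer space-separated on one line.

FIFO simulation (capacity=3):
  1. access U: MISS. Cache (old->new): [U]
  2. access Q: MISS. Cache (old->new): [U Q]
  3. access Q: HIT. Cache (old->new): [U Q]
  4. access U: HIT. Cache (old->new): [U Q]
  5. access U: HIT. Cache (old->new): [U Q]
  6. access Q: HIT. Cache (old->new): [U Q]
  7. access U: HIT. Cache (old->new): [U Q]
  8. access Q: HIT. Cache (old->new): [U Q]
  9. access U: HIT. Cache (old->new): [U Q]
  10. access N: MISS. Cache (old->new): [U Q N]
  11. access C: MISS, evict U. Cache (old->new): [Q N C]
Total: 7 hits, 4 misses, 1 evictions

Answer: Q N C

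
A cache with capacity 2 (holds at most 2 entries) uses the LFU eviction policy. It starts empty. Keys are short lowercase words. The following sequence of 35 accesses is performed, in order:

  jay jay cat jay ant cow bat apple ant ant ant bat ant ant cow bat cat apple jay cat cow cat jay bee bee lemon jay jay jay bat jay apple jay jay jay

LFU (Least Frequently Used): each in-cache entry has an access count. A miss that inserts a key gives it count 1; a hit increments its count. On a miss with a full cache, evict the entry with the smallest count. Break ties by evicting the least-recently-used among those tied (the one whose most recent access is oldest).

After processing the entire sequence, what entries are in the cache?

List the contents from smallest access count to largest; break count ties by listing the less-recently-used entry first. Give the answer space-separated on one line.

LFU simulation (capacity=2):
  1. access jay: MISS. Cache: [jay(c=1)]
  2. access jay: HIT, count now 2. Cache: [jay(c=2)]
  3. access cat: MISS. Cache: [cat(c=1) jay(c=2)]
  4. access jay: HIT, count now 3. Cache: [cat(c=1) jay(c=3)]
  5. access ant: MISS, evict cat(c=1). Cache: [ant(c=1) jay(c=3)]
  6. access cow: MISS, evict ant(c=1). Cache: [cow(c=1) jay(c=3)]
  7. access bat: MISS, evict cow(c=1). Cache: [bat(c=1) jay(c=3)]
  8. access apple: MISS, evict bat(c=1). Cache: [apple(c=1) jay(c=3)]
  9. access ant: MISS, evict apple(c=1). Cache: [ant(c=1) jay(c=3)]
  10. access ant: HIT, count now 2. Cache: [ant(c=2) jay(c=3)]
  11. access ant: HIT, count now 3. Cache: [jay(c=3) ant(c=3)]
  12. access bat: MISS, evict jay(c=3). Cache: [bat(c=1) ant(c=3)]
  13. access ant: HIT, count now 4. Cache: [bat(c=1) ant(c=4)]
  14. access ant: HIT, count now 5. Cache: [bat(c=1) ant(c=5)]
  15. access cow: MISS, evict bat(c=1). Cache: [cow(c=1) ant(c=5)]
  16. access bat: MISS, evict cow(c=1). Cache: [bat(c=1) ant(c=5)]
  17. access cat: MISS, evict bat(c=1). Cache: [cat(c=1) ant(c=5)]
  18. access apple: MISS, evict cat(c=1). Cache: [apple(c=1) ant(c=5)]
  19. access jay: MISS, evict apple(c=1). Cache: [jay(c=1) ant(c=5)]
  20. access cat: MISS, evict jay(c=1). Cache: [cat(c=1) ant(c=5)]
  21. access cow: MISS, evict cat(c=1). Cache: [cow(c=1) ant(c=5)]
  22. access cat: MISS, evict cow(c=1). Cache: [cat(c=1) ant(c=5)]
  23. access jay: MISS, evict cat(c=1). Cache: [jay(c=1) ant(c=5)]
  24. access bee: MISS, evict jay(c=1). Cache: [bee(c=1) ant(c=5)]
  25. access bee: HIT, count now 2. Cache: [bee(c=2) ant(c=5)]
  26. access lemon: MISS, evict bee(c=2). Cache: [lemon(c=1) ant(c=5)]
  27. access jay: MISS, evict lemon(c=1). Cache: [jay(c=1) ant(c=5)]
  28. access jay: HIT, count now 2. Cache: [jay(c=2) ant(c=5)]
  29. access jay: HIT, count now 3. Cache: [jay(c=3) ant(c=5)]
  30. access bat: MISS, evict jay(c=3). Cache: [bat(c=1) ant(c=5)]
  31. access jay: MISS, evict bat(c=1). Cache: [jay(c=1) ant(c=5)]
  32. access apple: MISS, evict jay(c=1). Cache: [apple(c=1) ant(c=5)]
  33. access jay: MISS, evict apple(c=1). Cache: [jay(c=1) ant(c=5)]
  34. access jay: HIT, count now 2. Cache: [jay(c=2) ant(c=5)]
  35. access jay: HIT, count now 3. Cache: [jay(c=3) ant(c=5)]
Total: 11 hits, 24 misses, 22 evictions

Answer: jay ant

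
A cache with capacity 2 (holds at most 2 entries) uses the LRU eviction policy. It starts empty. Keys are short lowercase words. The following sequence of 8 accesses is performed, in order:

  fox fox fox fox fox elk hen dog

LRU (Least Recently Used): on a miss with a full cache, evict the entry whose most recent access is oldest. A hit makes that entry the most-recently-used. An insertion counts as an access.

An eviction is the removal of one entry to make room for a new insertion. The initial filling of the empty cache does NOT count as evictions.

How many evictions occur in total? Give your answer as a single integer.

Answer: 2

Derivation:
LRU simulation (capacity=2):
  1. access fox: MISS. Cache (LRU->MRU): [fox]
  2. access fox: HIT. Cache (LRU->MRU): [fox]
  3. access fox: HIT. Cache (LRU->MRU): [fox]
  4. access fox: HIT. Cache (LRU->MRU): [fox]
  5. access fox: HIT. Cache (LRU->MRU): [fox]
  6. access elk: MISS. Cache (LRU->MRU): [fox elk]
  7. access hen: MISS, evict fox. Cache (LRU->MRU): [elk hen]
  8. access dog: MISS, evict elk. Cache (LRU->MRU): [hen dog]
Total: 4 hits, 4 misses, 2 evictions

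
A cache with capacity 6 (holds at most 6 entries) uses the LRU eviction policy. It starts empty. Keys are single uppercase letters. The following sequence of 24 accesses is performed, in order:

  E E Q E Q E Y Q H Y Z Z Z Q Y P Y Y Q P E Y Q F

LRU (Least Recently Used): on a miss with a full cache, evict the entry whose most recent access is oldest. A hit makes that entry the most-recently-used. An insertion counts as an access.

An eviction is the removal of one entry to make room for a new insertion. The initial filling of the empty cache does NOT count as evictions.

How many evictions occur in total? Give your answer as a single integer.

Answer: 1

Derivation:
LRU simulation (capacity=6):
  1. access E: MISS. Cache (LRU->MRU): [E]
  2. access E: HIT. Cache (LRU->MRU): [E]
  3. access Q: MISS. Cache (LRU->MRU): [E Q]
  4. access E: HIT. Cache (LRU->MRU): [Q E]
  5. access Q: HIT. Cache (LRU->MRU): [E Q]
  6. access E: HIT. Cache (LRU->MRU): [Q E]
  7. access Y: MISS. Cache (LRU->MRU): [Q E Y]
  8. access Q: HIT. Cache (LRU->MRU): [E Y Q]
  9. access H: MISS. Cache (LRU->MRU): [E Y Q H]
  10. access Y: HIT. Cache (LRU->MRU): [E Q H Y]
  11. access Z: MISS. Cache (LRU->MRU): [E Q H Y Z]
  12. access Z: HIT. Cache (LRU->MRU): [E Q H Y Z]
  13. access Z: HIT. Cache (LRU->MRU): [E Q H Y Z]
  14. access Q: HIT. Cache (LRU->MRU): [E H Y Z Q]
  15. access Y: HIT. Cache (LRU->MRU): [E H Z Q Y]
  16. access P: MISS. Cache (LRU->MRU): [E H Z Q Y P]
  17. access Y: HIT. Cache (LRU->MRU): [E H Z Q P Y]
  18. access Y: HIT. Cache (LRU->MRU): [E H Z Q P Y]
  19. access Q: HIT. Cache (LRU->MRU): [E H Z P Y Q]
  20. access P: HIT. Cache (LRU->MRU): [E H Z Y Q P]
  21. access E: HIT. Cache (LRU->MRU): [H Z Y Q P E]
  22. access Y: HIT. Cache (LRU->MRU): [H Z Q P E Y]
  23. access Q: HIT. Cache (LRU->MRU): [H Z P E Y Q]
  24. access F: MISS, evict H. Cache (LRU->MRU): [Z P E Y Q F]
Total: 17 hits, 7 misses, 1 evictions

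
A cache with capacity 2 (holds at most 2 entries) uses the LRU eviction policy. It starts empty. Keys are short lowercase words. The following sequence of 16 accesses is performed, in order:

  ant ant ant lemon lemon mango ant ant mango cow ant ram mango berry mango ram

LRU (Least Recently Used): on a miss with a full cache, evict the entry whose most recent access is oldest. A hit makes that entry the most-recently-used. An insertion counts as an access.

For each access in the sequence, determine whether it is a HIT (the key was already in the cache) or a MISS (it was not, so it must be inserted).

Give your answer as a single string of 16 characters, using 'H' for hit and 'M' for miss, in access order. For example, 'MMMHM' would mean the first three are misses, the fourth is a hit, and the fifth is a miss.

Answer: MHHMHMMHHMMMMMHM

Derivation:
LRU simulation (capacity=2):
  1. access ant: MISS. Cache (LRU->MRU): [ant]
  2. access ant: HIT. Cache (LRU->MRU): [ant]
  3. access ant: HIT. Cache (LRU->MRU): [ant]
  4. access lemon: MISS. Cache (LRU->MRU): [ant lemon]
  5. access lemon: HIT. Cache (LRU->MRU): [ant lemon]
  6. access mango: MISS, evict ant. Cache (LRU->MRU): [lemon mango]
  7. access ant: MISS, evict lemon. Cache (LRU->MRU): [mango ant]
  8. access ant: HIT. Cache (LRU->MRU): [mango ant]
  9. access mango: HIT. Cache (LRU->MRU): [ant mango]
  10. access cow: MISS, evict ant. Cache (LRU->MRU): [mango cow]
  11. access ant: MISS, evict mango. Cache (LRU->MRU): [cow ant]
  12. access ram: MISS, evict cow. Cache (LRU->MRU): [ant ram]
  13. access mango: MISS, evict ant. Cache (LRU->MRU): [ram mango]
  14. access berry: MISS, evict ram. Cache (LRU->MRU): [mango berry]
  15. access mango: HIT. Cache (LRU->MRU): [berry mango]
  16. access ram: MISS, evict berry. Cache (LRU->MRU): [mango ram]
Total: 6 hits, 10 misses, 8 evictions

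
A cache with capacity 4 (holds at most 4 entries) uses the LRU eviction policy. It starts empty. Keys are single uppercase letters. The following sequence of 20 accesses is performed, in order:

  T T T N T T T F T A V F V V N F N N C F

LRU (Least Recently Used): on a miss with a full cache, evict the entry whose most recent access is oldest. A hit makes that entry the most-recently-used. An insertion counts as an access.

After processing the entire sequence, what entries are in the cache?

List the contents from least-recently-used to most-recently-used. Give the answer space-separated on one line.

Answer: V N C F

Derivation:
LRU simulation (capacity=4):
  1. access T: MISS. Cache (LRU->MRU): [T]
  2. access T: HIT. Cache (LRU->MRU): [T]
  3. access T: HIT. Cache (LRU->MRU): [T]
  4. access N: MISS. Cache (LRU->MRU): [T N]
  5. access T: HIT. Cache (LRU->MRU): [N T]
  6. access T: HIT. Cache (LRU->MRU): [N T]
  7. access T: HIT. Cache (LRU->MRU): [N T]
  8. access F: MISS. Cache (LRU->MRU): [N T F]
  9. access T: HIT. Cache (LRU->MRU): [N F T]
  10. access A: MISS. Cache (LRU->MRU): [N F T A]
  11. access V: MISS, evict N. Cache (LRU->MRU): [F T A V]
  12. access F: HIT. Cache (LRU->MRU): [T A V F]
  13. access V: HIT. Cache (LRU->MRU): [T A F V]
  14. access V: HIT. Cache (LRU->MRU): [T A F V]
  15. access N: MISS, evict T. Cache (LRU->MRU): [A F V N]
  16. access F: HIT. Cache (LRU->MRU): [A V N F]
  17. access N: HIT. Cache (LRU->MRU): [A V F N]
  18. access N: HIT. Cache (LRU->MRU): [A V F N]
  19. access C: MISS, evict A. Cache (LRU->MRU): [V F N C]
  20. access F: HIT. Cache (LRU->MRU): [V N C F]
Total: 13 hits, 7 misses, 3 evictions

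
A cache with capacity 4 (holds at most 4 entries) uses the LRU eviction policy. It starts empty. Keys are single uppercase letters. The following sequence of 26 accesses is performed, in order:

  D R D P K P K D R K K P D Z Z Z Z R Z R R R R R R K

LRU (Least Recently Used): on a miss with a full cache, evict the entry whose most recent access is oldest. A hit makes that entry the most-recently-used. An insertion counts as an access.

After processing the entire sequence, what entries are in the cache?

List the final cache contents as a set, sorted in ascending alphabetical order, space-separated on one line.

Answer: D K R Z

Derivation:
LRU simulation (capacity=4):
  1. access D: MISS. Cache (LRU->MRU): [D]
  2. access R: MISS. Cache (LRU->MRU): [D R]
  3. access D: HIT. Cache (LRU->MRU): [R D]
  4. access P: MISS. Cache (LRU->MRU): [R D P]
  5. access K: MISS. Cache (LRU->MRU): [R D P K]
  6. access P: HIT. Cache (LRU->MRU): [R D K P]
  7. access K: HIT. Cache (LRU->MRU): [R D P K]
  8. access D: HIT. Cache (LRU->MRU): [R P K D]
  9. access R: HIT. Cache (LRU->MRU): [P K D R]
  10. access K: HIT. Cache (LRU->MRU): [P D R K]
  11. access K: HIT. Cache (LRU->MRU): [P D R K]
  12. access P: HIT. Cache (LRU->MRU): [D R K P]
  13. access D: HIT. Cache (LRU->MRU): [R K P D]
  14. access Z: MISS, evict R. Cache (LRU->MRU): [K P D Z]
  15. access Z: HIT. Cache (LRU->MRU): [K P D Z]
  16. access Z: HIT. Cache (LRU->MRU): [K P D Z]
  17. access Z: HIT. Cache (LRU->MRU): [K P D Z]
  18. access R: MISS, evict K. Cache (LRU->MRU): [P D Z R]
  19. access Z: HIT. Cache (LRU->MRU): [P D R Z]
  20. access R: HIT. Cache (LRU->MRU): [P D Z R]
  21. access R: HIT. Cache (LRU->MRU): [P D Z R]
  22. access R: HIT. Cache (LRU->MRU): [P D Z R]
  23. access R: HIT. Cache (LRU->MRU): [P D Z R]
  24. access R: HIT. Cache (LRU->MRU): [P D Z R]
  25. access R: HIT. Cache (LRU->MRU): [P D Z R]
  26. access K: MISS, evict P. Cache (LRU->MRU): [D Z R K]
Total: 19 hits, 7 misses, 3 evictions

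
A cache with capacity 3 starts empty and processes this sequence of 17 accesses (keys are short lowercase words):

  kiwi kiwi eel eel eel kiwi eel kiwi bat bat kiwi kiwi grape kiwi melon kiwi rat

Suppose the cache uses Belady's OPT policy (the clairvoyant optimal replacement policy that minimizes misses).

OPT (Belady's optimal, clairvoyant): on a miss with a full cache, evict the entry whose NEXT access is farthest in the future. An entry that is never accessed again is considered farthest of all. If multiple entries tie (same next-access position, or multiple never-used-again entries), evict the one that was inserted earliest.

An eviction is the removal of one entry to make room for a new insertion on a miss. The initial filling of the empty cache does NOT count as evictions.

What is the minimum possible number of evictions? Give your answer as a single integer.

OPT (Belady) simulation (capacity=3):
  1. access kiwi: MISS. Cache: [kiwi]
  2. access kiwi: HIT. Next use of kiwi: step 6. Cache: [kiwi]
  3. access eel: MISS. Cache: [kiwi eel]
  4. access eel: HIT. Next use of eel: step 5. Cache: [kiwi eel]
  5. access eel: HIT. Next use of eel: step 7. Cache: [kiwi eel]
  6. access kiwi: HIT. Next use of kiwi: step 8. Cache: [kiwi eel]
  7. access eel: HIT. Next use of eel: never. Cache: [kiwi eel]
  8. access kiwi: HIT. Next use of kiwi: step 11. Cache: [kiwi eel]
  9. access bat: MISS. Cache: [kiwi eel bat]
  10. access bat: HIT. Next use of bat: never. Cache: [kiwi eel bat]
  11. access kiwi: HIT. Next use of kiwi: step 12. Cache: [kiwi eel bat]
  12. access kiwi: HIT. Next use of kiwi: step 14. Cache: [kiwi eel bat]
  13. access grape: MISS, evict eel (next use: never). Cache: [kiwi bat grape]
  14. access kiwi: HIT. Next use of kiwi: step 16. Cache: [kiwi bat grape]
  15. access melon: MISS, evict bat (next use: never). Cache: [kiwi grape melon]
  16. access kiwi: HIT. Next use of kiwi: never. Cache: [kiwi grape melon]
  17. access rat: MISS, evict kiwi (next use: never). Cache: [grape melon rat]
Total: 11 hits, 6 misses, 3 evictions

Answer: 3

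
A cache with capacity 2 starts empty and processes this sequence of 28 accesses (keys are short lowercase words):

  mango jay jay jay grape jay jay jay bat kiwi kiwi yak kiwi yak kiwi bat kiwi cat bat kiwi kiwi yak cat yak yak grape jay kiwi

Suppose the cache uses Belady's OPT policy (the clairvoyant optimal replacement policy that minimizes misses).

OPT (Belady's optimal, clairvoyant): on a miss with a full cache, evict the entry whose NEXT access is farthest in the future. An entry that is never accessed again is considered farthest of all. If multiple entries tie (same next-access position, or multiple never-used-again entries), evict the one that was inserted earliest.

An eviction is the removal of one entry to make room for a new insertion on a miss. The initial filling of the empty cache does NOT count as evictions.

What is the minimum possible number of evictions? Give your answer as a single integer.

OPT (Belady) simulation (capacity=2):
  1. access mango: MISS. Cache: [mango]
  2. access jay: MISS. Cache: [mango jay]
  3. access jay: HIT. Next use of jay: step 4. Cache: [mango jay]
  4. access jay: HIT. Next use of jay: step 6. Cache: [mango jay]
  5. access grape: MISS, evict mango (next use: never). Cache: [jay grape]
  6. access jay: HIT. Next use of jay: step 7. Cache: [jay grape]
  7. access jay: HIT. Next use of jay: step 8. Cache: [jay grape]
  8. access jay: HIT. Next use of jay: step 27. Cache: [jay grape]
  9. access bat: MISS, evict jay (next use: step 27). Cache: [grape bat]
  10. access kiwi: MISS, evict grape (next use: step 26). Cache: [bat kiwi]
  11. access kiwi: HIT. Next use of kiwi: step 13. Cache: [bat kiwi]
  12. access yak: MISS, evict bat (next use: step 16). Cache: [kiwi yak]
  13. access kiwi: HIT. Next use of kiwi: step 15. Cache: [kiwi yak]
  14. access yak: HIT. Next use of yak: step 22. Cache: [kiwi yak]
  15. access kiwi: HIT. Next use of kiwi: step 17. Cache: [kiwi yak]
  16. access bat: MISS, evict yak (next use: step 22). Cache: [kiwi bat]
  17. access kiwi: HIT. Next use of kiwi: step 20. Cache: [kiwi bat]
  18. access cat: MISS, evict kiwi (next use: step 20). Cache: [bat cat]
  19. access bat: HIT. Next use of bat: never. Cache: [bat cat]
  20. access kiwi: MISS, evict bat (next use: never). Cache: [cat kiwi]
  21. access kiwi: HIT. Next use of kiwi: step 28. Cache: [cat kiwi]
  22. access yak: MISS, evict kiwi (next use: step 28). Cache: [cat yak]
  23. access cat: HIT. Next use of cat: never. Cache: [cat yak]
  24. access yak: HIT. Next use of yak: step 25. Cache: [cat yak]
  25. access yak: HIT. Next use of yak: never. Cache: [cat yak]
  26. access grape: MISS, evict cat (next use: never). Cache: [yak grape]
  27. access jay: MISS, evict yak (next use: never). Cache: [grape jay]
  28. access kiwi: MISS, evict grape (next use: never). Cache: [jay kiwi]
Total: 15 hits, 13 misses, 11 evictions

Answer: 11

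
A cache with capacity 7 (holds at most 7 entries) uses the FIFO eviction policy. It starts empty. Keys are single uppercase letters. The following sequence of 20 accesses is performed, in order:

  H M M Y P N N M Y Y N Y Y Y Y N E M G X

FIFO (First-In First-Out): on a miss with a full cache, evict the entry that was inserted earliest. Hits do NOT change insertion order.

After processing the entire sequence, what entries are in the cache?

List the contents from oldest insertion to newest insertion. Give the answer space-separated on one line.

Answer: M Y P N E G X

Derivation:
FIFO simulation (capacity=7):
  1. access H: MISS. Cache (old->new): [H]
  2. access M: MISS. Cache (old->new): [H M]
  3. access M: HIT. Cache (old->new): [H M]
  4. access Y: MISS. Cache (old->new): [H M Y]
  5. access P: MISS. Cache (old->new): [H M Y P]
  6. access N: MISS. Cache (old->new): [H M Y P N]
  7. access N: HIT. Cache (old->new): [H M Y P N]
  8. access M: HIT. Cache (old->new): [H M Y P N]
  9. access Y: HIT. Cache (old->new): [H M Y P N]
  10. access Y: HIT. Cache (old->new): [H M Y P N]
  11. access N: HIT. Cache (old->new): [H M Y P N]
  12. access Y: HIT. Cache (old->new): [H M Y P N]
  13. access Y: HIT. Cache (old->new): [H M Y P N]
  14. access Y: HIT. Cache (old->new): [H M Y P N]
  15. access Y: HIT. Cache (old->new): [H M Y P N]
  16. access N: HIT. Cache (old->new): [H M Y P N]
  17. access E: MISS. Cache (old->new): [H M Y P N E]
  18. access M: HIT. Cache (old->new): [H M Y P N E]
  19. access G: MISS. Cache (old->new): [H M Y P N E G]
  20. access X: MISS, evict H. Cache (old->new): [M Y P N E G X]
Total: 12 hits, 8 misses, 1 evictions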